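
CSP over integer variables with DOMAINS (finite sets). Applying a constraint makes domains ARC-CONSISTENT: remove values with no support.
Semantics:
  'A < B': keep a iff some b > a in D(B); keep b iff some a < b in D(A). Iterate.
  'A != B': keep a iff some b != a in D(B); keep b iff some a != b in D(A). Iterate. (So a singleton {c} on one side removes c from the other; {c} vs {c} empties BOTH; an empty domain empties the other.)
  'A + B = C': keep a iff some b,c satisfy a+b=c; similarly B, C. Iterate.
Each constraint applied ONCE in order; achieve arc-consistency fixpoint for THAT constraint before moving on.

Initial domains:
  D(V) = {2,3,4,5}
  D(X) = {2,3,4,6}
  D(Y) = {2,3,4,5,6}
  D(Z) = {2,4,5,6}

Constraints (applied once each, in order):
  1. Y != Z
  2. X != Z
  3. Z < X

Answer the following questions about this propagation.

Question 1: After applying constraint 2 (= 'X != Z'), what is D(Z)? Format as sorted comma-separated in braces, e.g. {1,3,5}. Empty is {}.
Answer: {2,4,5,6}

Derivation:
Constraint 1 (Y != Z) on D(Y)={2,3,4,5,6} D(Z)={2,4,5,6}: no change
Constraint 2 (X != Z) on D(X)={2,3,4,6} D(Z)={2,4,5,6}: no change
So after constraint 2: D(Z) = {2,4,5,6}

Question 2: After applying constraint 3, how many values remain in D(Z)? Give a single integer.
Constraint 1 (Y != Z) on D(Y)={2,3,4,5,6} D(Z)={2,4,5,6}: no change
Constraint 2 (X != Z) on D(X)={2,3,4,6} D(Z)={2,4,5,6}: no change
Constraint 3 (Z < X) on D(Z)={2,4,5,6} D(X)={2,3,4,6}: Z {2,4,5,6}->{2,4,5}; X {2,3,4,6}->{3,4,6}
So after constraint 3: D(Z)={2,4,5}, size = 3

Answer: 3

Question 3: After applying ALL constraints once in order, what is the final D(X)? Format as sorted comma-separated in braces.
Constraint 1 (Y != Z) on D(Y)={2,3,4,5,6} D(Z)={2,4,5,6}: no change
Constraint 2 (X != Z) on D(X)={2,3,4,6} D(Z)={2,4,5,6}: no change
Constraint 3 (Z < X) on D(Z)={2,4,5,6} D(X)={2,3,4,6}: Z {2,4,5,6}->{2,4,5}; X {2,3,4,6}->{3,4,6}
So after all 3 constraints: D(X) = {3,4,6}

Answer: {3,4,6}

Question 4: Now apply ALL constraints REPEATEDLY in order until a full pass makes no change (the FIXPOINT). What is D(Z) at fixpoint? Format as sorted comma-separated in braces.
pass 0 (initial): D(Z)={2,4,5,6}
pass 1: X {2,3,4,6}->{3,4,6}; Z {2,4,5,6}->{2,4,5}
pass 2: no change
Fixpoint after 2 passes: D(Z) = {2,4,5}

Answer: {2,4,5}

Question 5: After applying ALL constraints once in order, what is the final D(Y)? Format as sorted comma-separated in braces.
Answer: {2,3,4,5,6}

Derivation:
Constraint 1 (Y != Z) on D(Y)={2,3,4,5,6} D(Z)={2,4,5,6}: no change
Constraint 2 (X != Z) on D(X)={2,3,4,6} D(Z)={2,4,5,6}: no change
Constraint 3 (Z < X) on D(Z)={2,4,5,6} D(X)={2,3,4,6}: Z {2,4,5,6}->{2,4,5}; X {2,3,4,6}->{3,4,6}
So after all 3 constraints: D(Y) = {2,3,4,5,6}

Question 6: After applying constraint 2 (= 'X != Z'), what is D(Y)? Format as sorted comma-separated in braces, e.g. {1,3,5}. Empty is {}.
Answer: {2,3,4,5,6}

Derivation:
Constraint 1 (Y != Z) on D(Y)={2,3,4,5,6} D(Z)={2,4,5,6}: no change
Constraint 2 (X != Z) on D(X)={2,3,4,6} D(Z)={2,4,5,6}: no change
So after constraint 2: D(Y) = {2,3,4,5,6}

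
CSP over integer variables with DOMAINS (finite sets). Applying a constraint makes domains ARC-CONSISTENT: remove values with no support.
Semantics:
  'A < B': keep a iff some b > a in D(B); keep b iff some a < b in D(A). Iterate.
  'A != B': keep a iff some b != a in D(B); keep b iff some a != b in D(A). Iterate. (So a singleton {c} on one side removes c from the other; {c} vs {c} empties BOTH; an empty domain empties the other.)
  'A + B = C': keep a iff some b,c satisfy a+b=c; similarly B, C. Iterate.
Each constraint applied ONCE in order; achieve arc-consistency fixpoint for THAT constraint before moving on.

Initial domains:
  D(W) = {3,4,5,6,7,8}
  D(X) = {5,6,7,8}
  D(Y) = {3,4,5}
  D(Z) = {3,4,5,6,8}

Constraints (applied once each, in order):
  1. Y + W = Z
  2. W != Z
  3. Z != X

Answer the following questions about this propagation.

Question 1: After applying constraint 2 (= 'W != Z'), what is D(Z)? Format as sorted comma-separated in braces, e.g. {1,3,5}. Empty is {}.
Constraint 1 (Y + W = Z) on D(Y)={3,4,5} D(W)={3,4,5,6,7,8} D(Z)={3,4,5,6,8}: W {3,4,5,6,7,8}->{3,4,5}; Z {3,4,5,6,8}->{6,8}
Constraint 2 (W != Z) on D(W)={3,4,5} D(Z)={6,8}: no change
So after constraint 2: D(Z) = {6,8}

Answer: {6,8}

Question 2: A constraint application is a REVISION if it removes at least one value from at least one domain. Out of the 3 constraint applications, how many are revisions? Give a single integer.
Constraint 1 (Y + W = Z) on D(Y)={3,4,5} D(W)={3,4,5,6,7,8} D(Z)={3,4,5,6,8}: W {3,4,5,6,7,8}->{3,4,5}; Z {3,4,5,6,8}->{6,8} => REVISION
Constraint 2 (W != Z) on D(W)={3,4,5} D(Z)={6,8}: no change => not a revision
Constraint 3 (Z != X) on D(Z)={6,8} D(X)={5,6,7,8}: no change => not a revision
Total revisions = 1

Answer: 1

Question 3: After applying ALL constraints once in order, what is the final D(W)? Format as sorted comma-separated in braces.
Constraint 1 (Y + W = Z) on D(Y)={3,4,5} D(W)={3,4,5,6,7,8} D(Z)={3,4,5,6,8}: W {3,4,5,6,7,8}->{3,4,5}; Z {3,4,5,6,8}->{6,8}
Constraint 2 (W != Z) on D(W)={3,4,5} D(Z)={6,8}: no change
Constraint 3 (Z != X) on D(Z)={6,8} D(X)={5,6,7,8}: no change
So after all 3 constraints: D(W) = {3,4,5}

Answer: {3,4,5}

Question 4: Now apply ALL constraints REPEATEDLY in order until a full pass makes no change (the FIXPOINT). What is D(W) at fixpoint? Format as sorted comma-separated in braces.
Answer: {3,4,5}

Derivation:
pass 0 (initial): D(W)={3,4,5,6,7,8}
pass 1: W {3,4,5,6,7,8}->{3,4,5}; Z {3,4,5,6,8}->{6,8}
pass 2: no change
Fixpoint after 2 passes: D(W) = {3,4,5}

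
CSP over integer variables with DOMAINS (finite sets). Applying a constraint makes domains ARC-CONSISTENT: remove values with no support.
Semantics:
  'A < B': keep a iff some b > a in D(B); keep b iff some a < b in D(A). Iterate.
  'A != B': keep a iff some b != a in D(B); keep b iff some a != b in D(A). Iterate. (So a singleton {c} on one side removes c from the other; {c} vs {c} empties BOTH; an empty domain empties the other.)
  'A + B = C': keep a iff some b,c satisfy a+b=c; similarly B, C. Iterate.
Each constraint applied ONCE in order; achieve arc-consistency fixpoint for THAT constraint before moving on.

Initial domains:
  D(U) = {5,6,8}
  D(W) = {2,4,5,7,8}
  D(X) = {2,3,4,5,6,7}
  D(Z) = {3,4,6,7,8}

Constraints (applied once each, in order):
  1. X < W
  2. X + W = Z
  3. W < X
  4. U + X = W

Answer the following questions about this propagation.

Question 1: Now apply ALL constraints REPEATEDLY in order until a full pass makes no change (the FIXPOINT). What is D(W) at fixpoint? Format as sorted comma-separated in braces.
pass 0 (initial): D(W)={2,4,5,7,8}
pass 1: U {5,6,8}->{}; W {2,4,5,7,8}->{}; X {2,3,4,5,6,7}->{}; Z {3,4,6,7,8}->{6,7,8}
pass 2: Z {6,7,8}->{}
pass 3: no change
Fixpoint after 3 passes: D(W) = {}

Answer: {}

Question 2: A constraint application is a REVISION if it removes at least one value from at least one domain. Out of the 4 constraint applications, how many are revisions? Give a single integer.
Answer: 4

Derivation:
Constraint 1 (X < W) on D(X)={2,3,4,5,6,7} D(W)={2,4,5,7,8}: W {2,4,5,7,8}->{4,5,7,8} => REVISION
Constraint 2 (X + W = Z) on D(X)={2,3,4,5,6,7} D(W)={4,5,7,8} D(Z)={3,4,6,7,8}: X {2,3,4,5,6,7}->{2,3,4}; W {4,5,7,8}->{4,5}; Z {3,4,6,7,8}->{6,7,8} => REVISION
Constraint 3 (W < X) on D(W)={4,5} D(X)={2,3,4}: W {4,5}->{}; X {2,3,4}->{} => REVISION
Constraint 4 (U + X = W) on D(U)={5,6,8} D(X)={} D(W)={}: U {5,6,8}->{} => REVISION
Total revisions = 4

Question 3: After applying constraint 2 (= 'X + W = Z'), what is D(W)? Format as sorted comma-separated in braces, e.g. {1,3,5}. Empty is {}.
Answer: {4,5}

Derivation:
Constraint 1 (X < W) on D(X)={2,3,4,5,6,7} D(W)={2,4,5,7,8}: W {2,4,5,7,8}->{4,5,7,8}
Constraint 2 (X + W = Z) on D(X)={2,3,4,5,6,7} D(W)={4,5,7,8} D(Z)={3,4,6,7,8}: X {2,3,4,5,6,7}->{2,3,4}; W {4,5,7,8}->{4,5}; Z {3,4,6,7,8}->{6,7,8}
So after constraint 2: D(W) = {4,5}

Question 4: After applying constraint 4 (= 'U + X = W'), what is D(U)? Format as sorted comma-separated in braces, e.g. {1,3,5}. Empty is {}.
Constraint 1 (X < W) on D(X)={2,3,4,5,6,7} D(W)={2,4,5,7,8}: W {2,4,5,7,8}->{4,5,7,8}
Constraint 2 (X + W = Z) on D(X)={2,3,4,5,6,7} D(W)={4,5,7,8} D(Z)={3,4,6,7,8}: X {2,3,4,5,6,7}->{2,3,4}; W {4,5,7,8}->{4,5}; Z {3,4,6,7,8}->{6,7,8}
Constraint 3 (W < X) on D(W)={4,5} D(X)={2,3,4}: W {4,5}->{}; X {2,3,4}->{}
Constraint 4 (U + X = W) on D(U)={5,6,8} D(X)={} D(W)={}: U {5,6,8}->{}
So after constraint 4: D(U) = {}

Answer: {}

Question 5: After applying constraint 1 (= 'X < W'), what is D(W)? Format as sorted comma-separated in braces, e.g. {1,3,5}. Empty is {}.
Answer: {4,5,7,8}

Derivation:
Constraint 1 (X < W) on D(X)={2,3,4,5,6,7} D(W)={2,4,5,7,8}: W {2,4,5,7,8}->{4,5,7,8}
So after constraint 1: D(W) = {4,5,7,8}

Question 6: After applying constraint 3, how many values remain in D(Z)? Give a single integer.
Constraint 1 (X < W) on D(X)={2,3,4,5,6,7} D(W)={2,4,5,7,8}: W {2,4,5,7,8}->{4,5,7,8}
Constraint 2 (X + W = Z) on D(X)={2,3,4,5,6,7} D(W)={4,5,7,8} D(Z)={3,4,6,7,8}: X {2,3,4,5,6,7}->{2,3,4}; W {4,5,7,8}->{4,5}; Z {3,4,6,7,8}->{6,7,8}
Constraint 3 (W < X) on D(W)={4,5} D(X)={2,3,4}: W {4,5}->{}; X {2,3,4}->{}
So after constraint 3: D(Z)={6,7,8}, size = 3

Answer: 3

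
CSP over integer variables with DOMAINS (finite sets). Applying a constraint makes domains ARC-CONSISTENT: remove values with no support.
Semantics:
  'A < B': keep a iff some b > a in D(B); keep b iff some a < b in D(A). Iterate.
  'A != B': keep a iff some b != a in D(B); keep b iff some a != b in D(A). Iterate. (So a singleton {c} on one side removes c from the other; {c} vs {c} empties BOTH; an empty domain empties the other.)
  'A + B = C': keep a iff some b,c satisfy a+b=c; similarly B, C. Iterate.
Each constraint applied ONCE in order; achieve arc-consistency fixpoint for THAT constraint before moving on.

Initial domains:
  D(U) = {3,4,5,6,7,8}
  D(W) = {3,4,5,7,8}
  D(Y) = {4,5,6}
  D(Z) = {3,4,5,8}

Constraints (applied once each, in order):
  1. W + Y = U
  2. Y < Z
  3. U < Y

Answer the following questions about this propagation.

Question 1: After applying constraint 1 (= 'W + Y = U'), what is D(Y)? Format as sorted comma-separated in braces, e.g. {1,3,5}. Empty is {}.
Answer: {4,5}

Derivation:
Constraint 1 (W + Y = U) on D(W)={3,4,5,7,8} D(Y)={4,5,6} D(U)={3,4,5,6,7,8}: W {3,4,5,7,8}->{3,4}; Y {4,5,6}->{4,5}; U {3,4,5,6,7,8}->{7,8}
So after constraint 1: D(Y) = {4,5}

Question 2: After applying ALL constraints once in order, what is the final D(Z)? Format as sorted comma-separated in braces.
Constraint 1 (W + Y = U) on D(W)={3,4,5,7,8} D(Y)={4,5,6} D(U)={3,4,5,6,7,8}: W {3,4,5,7,8}->{3,4}; Y {4,5,6}->{4,5}; U {3,4,5,6,7,8}->{7,8}
Constraint 2 (Y < Z) on D(Y)={4,5} D(Z)={3,4,5,8}: Z {3,4,5,8}->{5,8}
Constraint 3 (U < Y) on D(U)={7,8} D(Y)={4,5}: U {7,8}->{}; Y {4,5}->{}
So after all 3 constraints: D(Z) = {5,8}

Answer: {5,8}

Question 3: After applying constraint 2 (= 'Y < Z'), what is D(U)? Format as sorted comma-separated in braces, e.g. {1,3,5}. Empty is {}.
Constraint 1 (W + Y = U) on D(W)={3,4,5,7,8} D(Y)={4,5,6} D(U)={3,4,5,6,7,8}: W {3,4,5,7,8}->{3,4}; Y {4,5,6}->{4,5}; U {3,4,5,6,7,8}->{7,8}
Constraint 2 (Y < Z) on D(Y)={4,5} D(Z)={3,4,5,8}: Z {3,4,5,8}->{5,8}
So after constraint 2: D(U) = {7,8}

Answer: {7,8}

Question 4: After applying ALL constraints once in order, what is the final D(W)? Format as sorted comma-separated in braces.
Constraint 1 (W + Y = U) on D(W)={3,4,5,7,8} D(Y)={4,5,6} D(U)={3,4,5,6,7,8}: W {3,4,5,7,8}->{3,4}; Y {4,5,6}->{4,5}; U {3,4,5,6,7,8}->{7,8}
Constraint 2 (Y < Z) on D(Y)={4,5} D(Z)={3,4,5,8}: Z {3,4,5,8}->{5,8}
Constraint 3 (U < Y) on D(U)={7,8} D(Y)={4,5}: U {7,8}->{}; Y {4,5}->{}
So after all 3 constraints: D(W) = {3,4}

Answer: {3,4}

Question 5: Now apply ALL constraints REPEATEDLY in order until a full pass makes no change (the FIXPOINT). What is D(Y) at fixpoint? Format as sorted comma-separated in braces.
Answer: {}

Derivation:
pass 0 (initial): D(Y)={4,5,6}
pass 1: U {3,4,5,6,7,8}->{}; W {3,4,5,7,8}->{3,4}; Y {4,5,6}->{}; Z {3,4,5,8}->{5,8}
pass 2: W {3,4}->{}; Z {5,8}->{}
pass 3: no change
Fixpoint after 3 passes: D(Y) = {}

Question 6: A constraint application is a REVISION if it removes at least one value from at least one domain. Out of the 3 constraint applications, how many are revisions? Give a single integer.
Answer: 3

Derivation:
Constraint 1 (W + Y = U) on D(W)={3,4,5,7,8} D(Y)={4,5,6} D(U)={3,4,5,6,7,8}: W {3,4,5,7,8}->{3,4}; Y {4,5,6}->{4,5}; U {3,4,5,6,7,8}->{7,8} => REVISION
Constraint 2 (Y < Z) on D(Y)={4,5} D(Z)={3,4,5,8}: Z {3,4,5,8}->{5,8} => REVISION
Constraint 3 (U < Y) on D(U)={7,8} D(Y)={4,5}: U {7,8}->{}; Y {4,5}->{} => REVISION
Total revisions = 3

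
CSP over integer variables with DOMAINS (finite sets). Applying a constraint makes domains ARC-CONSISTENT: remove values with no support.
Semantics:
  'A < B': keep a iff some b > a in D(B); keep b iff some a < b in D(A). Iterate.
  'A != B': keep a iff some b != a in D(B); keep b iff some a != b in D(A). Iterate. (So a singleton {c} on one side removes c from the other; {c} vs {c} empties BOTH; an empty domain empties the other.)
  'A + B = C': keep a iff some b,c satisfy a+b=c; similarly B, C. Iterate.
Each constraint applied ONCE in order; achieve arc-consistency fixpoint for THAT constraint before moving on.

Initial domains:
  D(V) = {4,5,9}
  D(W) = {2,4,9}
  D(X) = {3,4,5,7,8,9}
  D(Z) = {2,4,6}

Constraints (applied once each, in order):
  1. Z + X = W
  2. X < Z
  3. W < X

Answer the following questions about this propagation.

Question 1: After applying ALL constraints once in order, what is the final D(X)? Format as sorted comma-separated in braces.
Answer: {}

Derivation:
Constraint 1 (Z + X = W) on D(Z)={2,4,6} D(X)={3,4,5,7,8,9} D(W)={2,4,9}: X {3,4,5,7,8,9}->{3,5,7}; W {2,4,9}->{9}
Constraint 2 (X < Z) on D(X)={3,5,7} D(Z)={2,4,6}: X {3,5,7}->{3,5}; Z {2,4,6}->{4,6}
Constraint 3 (W < X) on D(W)={9} D(X)={3,5}: W {9}->{}; X {3,5}->{}
So after all 3 constraints: D(X) = {}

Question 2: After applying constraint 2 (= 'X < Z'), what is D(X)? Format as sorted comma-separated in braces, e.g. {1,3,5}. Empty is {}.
Constraint 1 (Z + X = W) on D(Z)={2,4,6} D(X)={3,4,5,7,8,9} D(W)={2,4,9}: X {3,4,5,7,8,9}->{3,5,7}; W {2,4,9}->{9}
Constraint 2 (X < Z) on D(X)={3,5,7} D(Z)={2,4,6}: X {3,5,7}->{3,5}; Z {2,4,6}->{4,6}
So after constraint 2: D(X) = {3,5}

Answer: {3,5}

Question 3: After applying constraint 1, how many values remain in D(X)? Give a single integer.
Constraint 1 (Z + X = W) on D(Z)={2,4,6} D(X)={3,4,5,7,8,9} D(W)={2,4,9}: X {3,4,5,7,8,9}->{3,5,7}; W {2,4,9}->{9}
So after constraint 1: D(X)={3,5,7}, size = 3

Answer: 3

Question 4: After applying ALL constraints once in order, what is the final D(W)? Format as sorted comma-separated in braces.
Answer: {}

Derivation:
Constraint 1 (Z + X = W) on D(Z)={2,4,6} D(X)={3,4,5,7,8,9} D(W)={2,4,9}: X {3,4,5,7,8,9}->{3,5,7}; W {2,4,9}->{9}
Constraint 2 (X < Z) on D(X)={3,5,7} D(Z)={2,4,6}: X {3,5,7}->{3,5}; Z {2,4,6}->{4,6}
Constraint 3 (W < X) on D(W)={9} D(X)={3,5}: W {9}->{}; X {3,5}->{}
So after all 3 constraints: D(W) = {}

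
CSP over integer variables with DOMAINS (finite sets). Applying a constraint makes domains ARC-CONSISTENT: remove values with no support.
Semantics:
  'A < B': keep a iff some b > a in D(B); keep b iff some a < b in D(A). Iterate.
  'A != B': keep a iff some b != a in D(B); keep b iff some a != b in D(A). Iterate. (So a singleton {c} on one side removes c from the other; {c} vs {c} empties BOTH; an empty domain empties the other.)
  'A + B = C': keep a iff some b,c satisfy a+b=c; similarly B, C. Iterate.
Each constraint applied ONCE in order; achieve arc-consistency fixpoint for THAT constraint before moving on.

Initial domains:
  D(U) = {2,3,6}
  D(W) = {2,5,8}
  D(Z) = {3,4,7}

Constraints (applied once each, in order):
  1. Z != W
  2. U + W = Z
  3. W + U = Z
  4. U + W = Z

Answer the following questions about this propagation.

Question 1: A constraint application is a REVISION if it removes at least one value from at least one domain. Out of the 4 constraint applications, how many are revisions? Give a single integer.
Answer: 1

Derivation:
Constraint 1 (Z != W) on D(Z)={3,4,7} D(W)={2,5,8}: no change => not a revision
Constraint 2 (U + W = Z) on D(U)={2,3,6} D(W)={2,5,8} D(Z)={3,4,7}: U {2,3,6}->{2}; W {2,5,8}->{2,5}; Z {3,4,7}->{4,7} => REVISION
Constraint 3 (W + U = Z) on D(W)={2,5} D(U)={2} D(Z)={4,7}: no change => not a revision
Constraint 4 (U + W = Z) on D(U)={2} D(W)={2,5} D(Z)={4,7}: no change => not a revision
Total revisions = 1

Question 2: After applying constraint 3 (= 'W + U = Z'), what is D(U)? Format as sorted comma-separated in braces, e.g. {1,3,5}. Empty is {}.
Constraint 1 (Z != W) on D(Z)={3,4,7} D(W)={2,5,8}: no change
Constraint 2 (U + W = Z) on D(U)={2,3,6} D(W)={2,5,8} D(Z)={3,4,7}: U {2,3,6}->{2}; W {2,5,8}->{2,5}; Z {3,4,7}->{4,7}
Constraint 3 (W + U = Z) on D(W)={2,5} D(U)={2} D(Z)={4,7}: no change
So after constraint 3: D(U) = {2}

Answer: {2}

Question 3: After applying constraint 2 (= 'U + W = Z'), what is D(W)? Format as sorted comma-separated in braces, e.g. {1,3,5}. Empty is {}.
Constraint 1 (Z != W) on D(Z)={3,4,7} D(W)={2,5,8}: no change
Constraint 2 (U + W = Z) on D(U)={2,3,6} D(W)={2,5,8} D(Z)={3,4,7}: U {2,3,6}->{2}; W {2,5,8}->{2,5}; Z {3,4,7}->{4,7}
So after constraint 2: D(W) = {2,5}

Answer: {2,5}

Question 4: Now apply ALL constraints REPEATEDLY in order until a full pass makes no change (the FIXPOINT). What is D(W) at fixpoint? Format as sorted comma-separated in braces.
pass 0 (initial): D(W)={2,5,8}
pass 1: U {2,3,6}->{2}; W {2,5,8}->{2,5}; Z {3,4,7}->{4,7}
pass 2: no change
Fixpoint after 2 passes: D(W) = {2,5}

Answer: {2,5}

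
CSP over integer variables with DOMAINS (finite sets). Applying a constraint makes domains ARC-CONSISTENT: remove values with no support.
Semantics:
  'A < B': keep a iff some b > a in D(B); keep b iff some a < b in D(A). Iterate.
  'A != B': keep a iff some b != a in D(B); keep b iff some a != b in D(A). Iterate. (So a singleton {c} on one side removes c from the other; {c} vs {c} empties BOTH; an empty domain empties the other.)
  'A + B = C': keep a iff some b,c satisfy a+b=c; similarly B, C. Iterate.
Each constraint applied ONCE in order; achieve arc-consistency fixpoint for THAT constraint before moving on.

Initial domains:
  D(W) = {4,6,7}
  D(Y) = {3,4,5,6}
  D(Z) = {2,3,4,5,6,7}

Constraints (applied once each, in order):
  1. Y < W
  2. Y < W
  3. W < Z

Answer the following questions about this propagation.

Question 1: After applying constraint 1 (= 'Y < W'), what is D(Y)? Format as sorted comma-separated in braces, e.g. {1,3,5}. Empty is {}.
Constraint 1 (Y < W) on D(Y)={3,4,5,6} D(W)={4,6,7}: no change
So after constraint 1: D(Y) = {3,4,5,6}

Answer: {3,4,5,6}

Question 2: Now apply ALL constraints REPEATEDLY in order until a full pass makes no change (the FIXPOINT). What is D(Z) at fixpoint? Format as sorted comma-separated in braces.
Answer: {5,6,7}

Derivation:
pass 0 (initial): D(Z)={2,3,4,5,6,7}
pass 1: W {4,6,7}->{4,6}; Z {2,3,4,5,6,7}->{5,6,7}
pass 2: Y {3,4,5,6}->{3,4,5}
pass 3: no change
Fixpoint after 3 passes: D(Z) = {5,6,7}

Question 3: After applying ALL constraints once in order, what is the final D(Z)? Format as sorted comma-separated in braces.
Answer: {5,6,7}

Derivation:
Constraint 1 (Y < W) on D(Y)={3,4,5,6} D(W)={4,6,7}: no change
Constraint 2 (Y < W) on D(Y)={3,4,5,6} D(W)={4,6,7}: no change
Constraint 3 (W < Z) on D(W)={4,6,7} D(Z)={2,3,4,5,6,7}: W {4,6,7}->{4,6}; Z {2,3,4,5,6,7}->{5,6,7}
So after all 3 constraints: D(Z) = {5,6,7}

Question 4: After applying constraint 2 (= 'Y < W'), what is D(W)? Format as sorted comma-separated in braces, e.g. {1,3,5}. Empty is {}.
Constraint 1 (Y < W) on D(Y)={3,4,5,6} D(W)={4,6,7}: no change
Constraint 2 (Y < W) on D(Y)={3,4,5,6} D(W)={4,6,7}: no change
So after constraint 2: D(W) = {4,6,7}

Answer: {4,6,7}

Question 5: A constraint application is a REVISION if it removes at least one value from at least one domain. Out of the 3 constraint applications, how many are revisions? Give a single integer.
Constraint 1 (Y < W) on D(Y)={3,4,5,6} D(W)={4,6,7}: no change => not a revision
Constraint 2 (Y < W) on D(Y)={3,4,5,6} D(W)={4,6,7}: no change => not a revision
Constraint 3 (W < Z) on D(W)={4,6,7} D(Z)={2,3,4,5,6,7}: W {4,6,7}->{4,6}; Z {2,3,4,5,6,7}->{5,6,7} => REVISION
Total revisions = 1

Answer: 1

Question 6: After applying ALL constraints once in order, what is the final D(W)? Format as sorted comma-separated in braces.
Answer: {4,6}

Derivation:
Constraint 1 (Y < W) on D(Y)={3,4,5,6} D(W)={4,6,7}: no change
Constraint 2 (Y < W) on D(Y)={3,4,5,6} D(W)={4,6,7}: no change
Constraint 3 (W < Z) on D(W)={4,6,7} D(Z)={2,3,4,5,6,7}: W {4,6,7}->{4,6}; Z {2,3,4,5,6,7}->{5,6,7}
So after all 3 constraints: D(W) = {4,6}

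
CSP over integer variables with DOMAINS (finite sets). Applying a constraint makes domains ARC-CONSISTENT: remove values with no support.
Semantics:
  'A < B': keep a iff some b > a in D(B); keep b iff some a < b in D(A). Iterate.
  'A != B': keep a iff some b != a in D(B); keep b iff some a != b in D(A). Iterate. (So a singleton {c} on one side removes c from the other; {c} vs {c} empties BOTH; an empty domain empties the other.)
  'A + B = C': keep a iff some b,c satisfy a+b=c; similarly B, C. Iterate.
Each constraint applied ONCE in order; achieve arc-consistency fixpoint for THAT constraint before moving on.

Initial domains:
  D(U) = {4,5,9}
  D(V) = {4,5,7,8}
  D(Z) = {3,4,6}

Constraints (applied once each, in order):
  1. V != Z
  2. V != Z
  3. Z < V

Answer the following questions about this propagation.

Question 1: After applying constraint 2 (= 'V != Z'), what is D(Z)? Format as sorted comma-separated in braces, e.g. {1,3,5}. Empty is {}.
Answer: {3,4,6}

Derivation:
Constraint 1 (V != Z) on D(V)={4,5,7,8} D(Z)={3,4,6}: no change
Constraint 2 (V != Z) on D(V)={4,5,7,8} D(Z)={3,4,6}: no change
So after constraint 2: D(Z) = {3,4,6}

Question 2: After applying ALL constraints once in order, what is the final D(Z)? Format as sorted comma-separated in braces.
Constraint 1 (V != Z) on D(V)={4,5,7,8} D(Z)={3,4,6}: no change
Constraint 2 (V != Z) on D(V)={4,5,7,8} D(Z)={3,4,6}: no change
Constraint 3 (Z < V) on D(Z)={3,4,6} D(V)={4,5,7,8}: no change
So after all 3 constraints: D(Z) = {3,4,6}

Answer: {3,4,6}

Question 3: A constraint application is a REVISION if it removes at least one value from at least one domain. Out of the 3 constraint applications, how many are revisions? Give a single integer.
Answer: 0

Derivation:
Constraint 1 (V != Z) on D(V)={4,5,7,8} D(Z)={3,4,6}: no change => not a revision
Constraint 2 (V != Z) on D(V)={4,5,7,8} D(Z)={3,4,6}: no change => not a revision
Constraint 3 (Z < V) on D(Z)={3,4,6} D(V)={4,5,7,8}: no change => not a revision
Total revisions = 0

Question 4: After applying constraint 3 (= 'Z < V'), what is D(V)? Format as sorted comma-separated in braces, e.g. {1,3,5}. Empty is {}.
Constraint 1 (V != Z) on D(V)={4,5,7,8} D(Z)={3,4,6}: no change
Constraint 2 (V != Z) on D(V)={4,5,7,8} D(Z)={3,4,6}: no change
Constraint 3 (Z < V) on D(Z)={3,4,6} D(V)={4,5,7,8}: no change
So after constraint 3: D(V) = {4,5,7,8}

Answer: {4,5,7,8}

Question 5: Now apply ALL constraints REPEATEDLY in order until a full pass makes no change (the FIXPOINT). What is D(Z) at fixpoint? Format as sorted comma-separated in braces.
Answer: {3,4,6}

Derivation:
pass 0 (initial): D(Z)={3,4,6}
pass 1: no change
Fixpoint after 1 passes: D(Z) = {3,4,6}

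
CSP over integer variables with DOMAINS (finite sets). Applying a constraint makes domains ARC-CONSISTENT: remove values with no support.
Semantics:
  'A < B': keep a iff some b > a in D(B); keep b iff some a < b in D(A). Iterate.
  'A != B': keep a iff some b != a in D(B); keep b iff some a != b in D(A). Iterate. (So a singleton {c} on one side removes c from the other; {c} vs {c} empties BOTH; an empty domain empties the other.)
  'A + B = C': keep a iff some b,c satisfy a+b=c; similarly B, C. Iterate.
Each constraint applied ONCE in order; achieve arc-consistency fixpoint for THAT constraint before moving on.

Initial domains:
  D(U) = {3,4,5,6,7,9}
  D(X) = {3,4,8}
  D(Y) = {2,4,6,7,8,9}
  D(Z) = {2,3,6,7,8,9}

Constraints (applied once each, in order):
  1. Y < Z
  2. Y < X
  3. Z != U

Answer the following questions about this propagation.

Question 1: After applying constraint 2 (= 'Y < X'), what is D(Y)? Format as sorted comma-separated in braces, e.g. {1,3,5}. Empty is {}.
Answer: {2,4,6,7}

Derivation:
Constraint 1 (Y < Z) on D(Y)={2,4,6,7,8,9} D(Z)={2,3,6,7,8,9}: Y {2,4,6,7,8,9}->{2,4,6,7,8}; Z {2,3,6,7,8,9}->{3,6,7,8,9}
Constraint 2 (Y < X) on D(Y)={2,4,6,7,8} D(X)={3,4,8}: Y {2,4,6,7,8}->{2,4,6,7}
So after constraint 2: D(Y) = {2,4,6,7}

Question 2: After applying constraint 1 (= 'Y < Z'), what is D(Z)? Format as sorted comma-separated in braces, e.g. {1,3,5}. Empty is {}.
Constraint 1 (Y < Z) on D(Y)={2,4,6,7,8,9} D(Z)={2,3,6,7,8,9}: Y {2,4,6,7,8,9}->{2,4,6,7,8}; Z {2,3,6,7,8,9}->{3,6,7,8,9}
So after constraint 1: D(Z) = {3,6,7,8,9}

Answer: {3,6,7,8,9}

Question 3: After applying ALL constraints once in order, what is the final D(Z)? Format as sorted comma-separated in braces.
Answer: {3,6,7,8,9}

Derivation:
Constraint 1 (Y < Z) on D(Y)={2,4,6,7,8,9} D(Z)={2,3,6,7,8,9}: Y {2,4,6,7,8,9}->{2,4,6,7,8}; Z {2,3,6,7,8,9}->{3,6,7,8,9}
Constraint 2 (Y < X) on D(Y)={2,4,6,7,8} D(X)={3,4,8}: Y {2,4,6,7,8}->{2,4,6,7}
Constraint 3 (Z != U) on D(Z)={3,6,7,8,9} D(U)={3,4,5,6,7,9}: no change
So after all 3 constraints: D(Z) = {3,6,7,8,9}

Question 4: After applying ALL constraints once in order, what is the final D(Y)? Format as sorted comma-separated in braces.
Answer: {2,4,6,7}

Derivation:
Constraint 1 (Y < Z) on D(Y)={2,4,6,7,8,9} D(Z)={2,3,6,7,8,9}: Y {2,4,6,7,8,9}->{2,4,6,7,8}; Z {2,3,6,7,8,9}->{3,6,7,8,9}
Constraint 2 (Y < X) on D(Y)={2,4,6,7,8} D(X)={3,4,8}: Y {2,4,6,7,8}->{2,4,6,7}
Constraint 3 (Z != U) on D(Z)={3,6,7,8,9} D(U)={3,4,5,6,7,9}: no change
So after all 3 constraints: D(Y) = {2,4,6,7}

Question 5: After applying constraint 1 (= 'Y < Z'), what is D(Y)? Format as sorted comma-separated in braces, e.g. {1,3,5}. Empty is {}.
Answer: {2,4,6,7,8}

Derivation:
Constraint 1 (Y < Z) on D(Y)={2,4,6,7,8,9} D(Z)={2,3,6,7,8,9}: Y {2,4,6,7,8,9}->{2,4,6,7,8}; Z {2,3,6,7,8,9}->{3,6,7,8,9}
So after constraint 1: D(Y) = {2,4,6,7,8}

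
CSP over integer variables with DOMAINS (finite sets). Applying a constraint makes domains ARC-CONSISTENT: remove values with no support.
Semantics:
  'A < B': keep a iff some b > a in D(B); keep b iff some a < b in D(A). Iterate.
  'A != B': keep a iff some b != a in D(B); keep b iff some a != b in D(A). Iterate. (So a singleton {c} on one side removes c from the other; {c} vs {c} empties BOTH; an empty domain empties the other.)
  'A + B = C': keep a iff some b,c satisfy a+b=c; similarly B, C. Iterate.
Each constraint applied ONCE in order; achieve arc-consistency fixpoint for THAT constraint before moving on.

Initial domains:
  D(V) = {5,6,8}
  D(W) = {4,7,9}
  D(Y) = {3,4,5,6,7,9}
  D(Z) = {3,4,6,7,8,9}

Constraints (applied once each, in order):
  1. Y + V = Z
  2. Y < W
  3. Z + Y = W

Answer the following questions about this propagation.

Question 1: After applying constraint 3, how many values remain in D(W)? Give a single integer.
Answer: 0

Derivation:
Constraint 1 (Y + V = Z) on D(Y)={3,4,5,6,7,9} D(V)={5,6,8} D(Z)={3,4,6,7,8,9}: Y {3,4,5,6,7,9}->{3,4}; V {5,6,8}->{5,6}; Z {3,4,6,7,8,9}->{8,9}
Constraint 2 (Y < W) on D(Y)={3,4} D(W)={4,7,9}: no change
Constraint 3 (Z + Y = W) on D(Z)={8,9} D(Y)={3,4} D(W)={4,7,9}: Z {8,9}->{}; Y {3,4}->{}; W {4,7,9}->{}
So after constraint 3: D(W)={}, size = 0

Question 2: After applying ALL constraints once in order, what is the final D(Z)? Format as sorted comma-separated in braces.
Constraint 1 (Y + V = Z) on D(Y)={3,4,5,6,7,9} D(V)={5,6,8} D(Z)={3,4,6,7,8,9}: Y {3,4,5,6,7,9}->{3,4}; V {5,6,8}->{5,6}; Z {3,4,6,7,8,9}->{8,9}
Constraint 2 (Y < W) on D(Y)={3,4} D(W)={4,7,9}: no change
Constraint 3 (Z + Y = W) on D(Z)={8,9} D(Y)={3,4} D(W)={4,7,9}: Z {8,9}->{}; Y {3,4}->{}; W {4,7,9}->{}
So after all 3 constraints: D(Z) = {}

Answer: {}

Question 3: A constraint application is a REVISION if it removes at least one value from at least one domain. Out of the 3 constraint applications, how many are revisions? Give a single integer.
Constraint 1 (Y + V = Z) on D(Y)={3,4,5,6,7,9} D(V)={5,6,8} D(Z)={3,4,6,7,8,9}: Y {3,4,5,6,7,9}->{3,4}; V {5,6,8}->{5,6}; Z {3,4,6,7,8,9}->{8,9} => REVISION
Constraint 2 (Y < W) on D(Y)={3,4} D(W)={4,7,9}: no change => not a revision
Constraint 3 (Z + Y = W) on D(Z)={8,9} D(Y)={3,4} D(W)={4,7,9}: Z {8,9}->{}; Y {3,4}->{}; W {4,7,9}->{} => REVISION
Total revisions = 2

Answer: 2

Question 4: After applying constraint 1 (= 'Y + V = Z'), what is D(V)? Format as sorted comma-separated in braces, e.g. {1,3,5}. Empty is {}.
Answer: {5,6}

Derivation:
Constraint 1 (Y + V = Z) on D(Y)={3,4,5,6,7,9} D(V)={5,6,8} D(Z)={3,4,6,7,8,9}: Y {3,4,5,6,7,9}->{3,4}; V {5,6,8}->{5,6}; Z {3,4,6,7,8,9}->{8,9}
So after constraint 1: D(V) = {5,6}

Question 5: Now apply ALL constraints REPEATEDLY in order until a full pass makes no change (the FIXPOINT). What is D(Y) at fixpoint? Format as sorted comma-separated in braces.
Answer: {}

Derivation:
pass 0 (initial): D(Y)={3,4,5,6,7,9}
pass 1: V {5,6,8}->{5,6}; W {4,7,9}->{}; Y {3,4,5,6,7,9}->{}; Z {3,4,6,7,8,9}->{}
pass 2: V {5,6}->{}
pass 3: no change
Fixpoint after 3 passes: D(Y) = {}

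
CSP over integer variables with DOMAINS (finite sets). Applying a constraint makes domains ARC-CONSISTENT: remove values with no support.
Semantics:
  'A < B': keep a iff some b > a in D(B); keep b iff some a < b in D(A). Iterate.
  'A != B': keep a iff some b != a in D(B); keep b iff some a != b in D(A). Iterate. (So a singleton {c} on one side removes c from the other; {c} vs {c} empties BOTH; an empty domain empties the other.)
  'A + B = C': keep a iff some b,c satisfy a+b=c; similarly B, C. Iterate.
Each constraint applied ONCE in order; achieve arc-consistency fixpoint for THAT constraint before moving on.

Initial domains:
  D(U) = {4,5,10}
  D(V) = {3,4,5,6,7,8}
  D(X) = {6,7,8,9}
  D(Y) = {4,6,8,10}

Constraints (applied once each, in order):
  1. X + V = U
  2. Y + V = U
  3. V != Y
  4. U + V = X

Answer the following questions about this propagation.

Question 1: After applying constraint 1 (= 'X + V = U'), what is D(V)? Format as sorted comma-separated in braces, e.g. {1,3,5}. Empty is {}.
Answer: {3,4}

Derivation:
Constraint 1 (X + V = U) on D(X)={6,7,8,9} D(V)={3,4,5,6,7,8} D(U)={4,5,10}: X {6,7,8,9}->{6,7}; V {3,4,5,6,7,8}->{3,4}; U {4,5,10}->{10}
So after constraint 1: D(V) = {3,4}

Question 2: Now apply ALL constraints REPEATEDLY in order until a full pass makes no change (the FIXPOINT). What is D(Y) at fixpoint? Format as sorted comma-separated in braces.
pass 0 (initial): D(Y)={4,6,8,10}
pass 1: U {4,5,10}->{}; V {3,4,5,6,7,8}->{}; X {6,7,8,9}->{}; Y {4,6,8,10}->{6}
pass 2: Y {6}->{}
pass 3: no change
Fixpoint after 3 passes: D(Y) = {}

Answer: {}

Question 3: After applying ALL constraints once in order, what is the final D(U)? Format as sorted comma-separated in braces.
Answer: {}

Derivation:
Constraint 1 (X + V = U) on D(X)={6,7,8,9} D(V)={3,4,5,6,7,8} D(U)={4,5,10}: X {6,7,8,9}->{6,7}; V {3,4,5,6,7,8}->{3,4}; U {4,5,10}->{10}
Constraint 2 (Y + V = U) on D(Y)={4,6,8,10} D(V)={3,4} D(U)={10}: Y {4,6,8,10}->{6}; V {3,4}->{4}
Constraint 3 (V != Y) on D(V)={4} D(Y)={6}: no change
Constraint 4 (U + V = X) on D(U)={10} D(V)={4} D(X)={6,7}: U {10}->{}; V {4}->{}; X {6,7}->{}
So after all 4 constraints: D(U) = {}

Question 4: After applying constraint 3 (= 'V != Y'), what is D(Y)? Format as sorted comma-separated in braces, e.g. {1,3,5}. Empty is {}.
Answer: {6}

Derivation:
Constraint 1 (X + V = U) on D(X)={6,7,8,9} D(V)={3,4,5,6,7,8} D(U)={4,5,10}: X {6,7,8,9}->{6,7}; V {3,4,5,6,7,8}->{3,4}; U {4,5,10}->{10}
Constraint 2 (Y + V = U) on D(Y)={4,6,8,10} D(V)={3,4} D(U)={10}: Y {4,6,8,10}->{6}; V {3,4}->{4}
Constraint 3 (V != Y) on D(V)={4} D(Y)={6}: no change
So after constraint 3: D(Y) = {6}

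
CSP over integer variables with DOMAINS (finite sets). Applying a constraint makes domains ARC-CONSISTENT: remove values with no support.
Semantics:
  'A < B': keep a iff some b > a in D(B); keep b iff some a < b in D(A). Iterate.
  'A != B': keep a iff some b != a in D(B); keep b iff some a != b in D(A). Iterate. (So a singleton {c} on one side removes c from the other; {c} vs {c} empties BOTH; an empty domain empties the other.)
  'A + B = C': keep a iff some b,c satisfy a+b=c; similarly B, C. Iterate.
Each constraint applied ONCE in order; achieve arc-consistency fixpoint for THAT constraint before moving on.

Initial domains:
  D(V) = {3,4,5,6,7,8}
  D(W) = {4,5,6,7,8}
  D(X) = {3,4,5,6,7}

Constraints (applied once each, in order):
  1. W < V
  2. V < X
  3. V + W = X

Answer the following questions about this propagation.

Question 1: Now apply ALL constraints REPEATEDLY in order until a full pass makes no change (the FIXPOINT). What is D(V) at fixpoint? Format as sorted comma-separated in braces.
Answer: {}

Derivation:
pass 0 (initial): D(V)={3,4,5,6,7,8}
pass 1: V {3,4,5,6,7,8}->{}; W {4,5,6,7,8}->{}; X {3,4,5,6,7}->{}
pass 2: no change
Fixpoint after 2 passes: D(V) = {}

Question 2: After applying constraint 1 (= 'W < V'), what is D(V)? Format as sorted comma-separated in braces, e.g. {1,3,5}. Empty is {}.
Answer: {5,6,7,8}

Derivation:
Constraint 1 (W < V) on D(W)={4,5,6,7,8} D(V)={3,4,5,6,7,8}: W {4,5,6,7,8}->{4,5,6,7}; V {3,4,5,6,7,8}->{5,6,7,8}
So after constraint 1: D(V) = {5,6,7,8}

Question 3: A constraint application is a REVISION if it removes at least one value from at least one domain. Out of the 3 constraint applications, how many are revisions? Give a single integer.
Constraint 1 (W < V) on D(W)={4,5,6,7,8} D(V)={3,4,5,6,7,8}: W {4,5,6,7,8}->{4,5,6,7}; V {3,4,5,6,7,8}->{5,6,7,8} => REVISION
Constraint 2 (V < X) on D(V)={5,6,7,8} D(X)={3,4,5,6,7}: V {5,6,7,8}->{5,6}; X {3,4,5,6,7}->{6,7} => REVISION
Constraint 3 (V + W = X) on D(V)={5,6} D(W)={4,5,6,7} D(X)={6,7}: V {5,6}->{}; W {4,5,6,7}->{}; X {6,7}->{} => REVISION
Total revisions = 3

Answer: 3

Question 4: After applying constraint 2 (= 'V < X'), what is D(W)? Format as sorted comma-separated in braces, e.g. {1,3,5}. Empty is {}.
Answer: {4,5,6,7}

Derivation:
Constraint 1 (W < V) on D(W)={4,5,6,7,8} D(V)={3,4,5,6,7,8}: W {4,5,6,7,8}->{4,5,6,7}; V {3,4,5,6,7,8}->{5,6,7,8}
Constraint 2 (V < X) on D(V)={5,6,7,8} D(X)={3,4,5,6,7}: V {5,6,7,8}->{5,6}; X {3,4,5,6,7}->{6,7}
So after constraint 2: D(W) = {4,5,6,7}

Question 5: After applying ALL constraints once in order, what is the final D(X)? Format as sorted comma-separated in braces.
Constraint 1 (W < V) on D(W)={4,5,6,7,8} D(V)={3,4,5,6,7,8}: W {4,5,6,7,8}->{4,5,6,7}; V {3,4,5,6,7,8}->{5,6,7,8}
Constraint 2 (V < X) on D(V)={5,6,7,8} D(X)={3,4,5,6,7}: V {5,6,7,8}->{5,6}; X {3,4,5,6,7}->{6,7}
Constraint 3 (V + W = X) on D(V)={5,6} D(W)={4,5,6,7} D(X)={6,7}: V {5,6}->{}; W {4,5,6,7}->{}; X {6,7}->{}
So after all 3 constraints: D(X) = {}

Answer: {}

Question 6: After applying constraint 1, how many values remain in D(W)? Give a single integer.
Constraint 1 (W < V) on D(W)={4,5,6,7,8} D(V)={3,4,5,6,7,8}: W {4,5,6,7,8}->{4,5,6,7}; V {3,4,5,6,7,8}->{5,6,7,8}
So after constraint 1: D(W)={4,5,6,7}, size = 4

Answer: 4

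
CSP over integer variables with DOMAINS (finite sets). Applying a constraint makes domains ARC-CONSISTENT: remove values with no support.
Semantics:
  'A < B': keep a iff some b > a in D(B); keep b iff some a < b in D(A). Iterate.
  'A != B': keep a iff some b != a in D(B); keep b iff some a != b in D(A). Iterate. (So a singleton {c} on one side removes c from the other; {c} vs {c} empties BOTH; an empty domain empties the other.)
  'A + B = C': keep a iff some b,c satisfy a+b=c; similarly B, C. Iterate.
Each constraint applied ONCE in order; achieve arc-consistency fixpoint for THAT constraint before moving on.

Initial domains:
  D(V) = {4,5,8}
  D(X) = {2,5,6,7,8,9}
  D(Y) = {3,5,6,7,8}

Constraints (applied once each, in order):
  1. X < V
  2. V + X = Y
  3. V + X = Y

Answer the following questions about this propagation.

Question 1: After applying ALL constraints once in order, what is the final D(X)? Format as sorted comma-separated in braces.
Constraint 1 (X < V) on D(X)={2,5,6,7,8,9} D(V)={4,5,8}: X {2,5,6,7,8,9}->{2,5,6,7}
Constraint 2 (V + X = Y) on D(V)={4,5,8} D(X)={2,5,6,7} D(Y)={3,5,6,7,8}: V {4,5,8}->{4,5}; X {2,5,6,7}->{2}; Y {3,5,6,7,8}->{6,7}
Constraint 3 (V + X = Y) on D(V)={4,5} D(X)={2} D(Y)={6,7}: no change
So after all 3 constraints: D(X) = {2}

Answer: {2}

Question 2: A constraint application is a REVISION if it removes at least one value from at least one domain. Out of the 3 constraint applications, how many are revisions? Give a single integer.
Constraint 1 (X < V) on D(X)={2,5,6,7,8,9} D(V)={4,5,8}: X {2,5,6,7,8,9}->{2,5,6,7} => REVISION
Constraint 2 (V + X = Y) on D(V)={4,5,8} D(X)={2,5,6,7} D(Y)={3,5,6,7,8}: V {4,5,8}->{4,5}; X {2,5,6,7}->{2}; Y {3,5,6,7,8}->{6,7} => REVISION
Constraint 3 (V + X = Y) on D(V)={4,5} D(X)={2} D(Y)={6,7}: no change => not a revision
Total revisions = 2

Answer: 2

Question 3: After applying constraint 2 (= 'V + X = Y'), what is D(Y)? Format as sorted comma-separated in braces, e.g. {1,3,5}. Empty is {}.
Constraint 1 (X < V) on D(X)={2,5,6,7,8,9} D(V)={4,5,8}: X {2,5,6,7,8,9}->{2,5,6,7}
Constraint 2 (V + X = Y) on D(V)={4,5,8} D(X)={2,5,6,7} D(Y)={3,5,6,7,8}: V {4,5,8}->{4,5}; X {2,5,6,7}->{2}; Y {3,5,6,7,8}->{6,7}
So after constraint 2: D(Y) = {6,7}

Answer: {6,7}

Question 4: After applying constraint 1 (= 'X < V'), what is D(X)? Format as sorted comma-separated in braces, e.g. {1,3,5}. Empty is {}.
Answer: {2,5,6,7}

Derivation:
Constraint 1 (X < V) on D(X)={2,5,6,7,8,9} D(V)={4,5,8}: X {2,5,6,7,8,9}->{2,5,6,7}
So after constraint 1: D(X) = {2,5,6,7}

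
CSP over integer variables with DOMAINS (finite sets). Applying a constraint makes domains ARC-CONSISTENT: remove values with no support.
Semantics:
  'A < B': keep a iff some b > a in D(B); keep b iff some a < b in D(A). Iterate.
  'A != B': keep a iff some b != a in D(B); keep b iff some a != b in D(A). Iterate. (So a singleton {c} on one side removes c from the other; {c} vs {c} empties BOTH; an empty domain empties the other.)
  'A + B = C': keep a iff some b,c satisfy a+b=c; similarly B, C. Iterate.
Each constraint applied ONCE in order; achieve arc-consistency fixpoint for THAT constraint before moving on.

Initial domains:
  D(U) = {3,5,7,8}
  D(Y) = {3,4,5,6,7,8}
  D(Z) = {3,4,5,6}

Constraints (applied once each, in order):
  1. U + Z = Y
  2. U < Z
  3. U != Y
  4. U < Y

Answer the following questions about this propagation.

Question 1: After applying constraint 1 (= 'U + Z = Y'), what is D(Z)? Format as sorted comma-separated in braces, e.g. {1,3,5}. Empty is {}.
Answer: {3,4,5}

Derivation:
Constraint 1 (U + Z = Y) on D(U)={3,5,7,8} D(Z)={3,4,5,6} D(Y)={3,4,5,6,7,8}: U {3,5,7,8}->{3,5}; Z {3,4,5,6}->{3,4,5}; Y {3,4,5,6,7,8}->{6,7,8}
So after constraint 1: D(Z) = {3,4,5}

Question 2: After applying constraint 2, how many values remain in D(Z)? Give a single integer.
Constraint 1 (U + Z = Y) on D(U)={3,5,7,8} D(Z)={3,4,5,6} D(Y)={3,4,5,6,7,8}: U {3,5,7,8}->{3,5}; Z {3,4,5,6}->{3,4,5}; Y {3,4,5,6,7,8}->{6,7,8}
Constraint 2 (U < Z) on D(U)={3,5} D(Z)={3,4,5}: U {3,5}->{3}; Z {3,4,5}->{4,5}
So after constraint 2: D(Z)={4,5}, size = 2

Answer: 2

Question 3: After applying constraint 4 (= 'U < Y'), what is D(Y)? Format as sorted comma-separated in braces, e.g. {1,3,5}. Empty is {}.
Constraint 1 (U + Z = Y) on D(U)={3,5,7,8} D(Z)={3,4,5,6} D(Y)={3,4,5,6,7,8}: U {3,5,7,8}->{3,5}; Z {3,4,5,6}->{3,4,5}; Y {3,4,5,6,7,8}->{6,7,8}
Constraint 2 (U < Z) on D(U)={3,5} D(Z)={3,4,5}: U {3,5}->{3}; Z {3,4,5}->{4,5}
Constraint 3 (U != Y) on D(U)={3} D(Y)={6,7,8}: no change
Constraint 4 (U < Y) on D(U)={3} D(Y)={6,7,8}: no change
So after constraint 4: D(Y) = {6,7,8}

Answer: {6,7,8}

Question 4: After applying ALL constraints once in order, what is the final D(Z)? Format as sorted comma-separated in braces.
Constraint 1 (U + Z = Y) on D(U)={3,5,7,8} D(Z)={3,4,5,6} D(Y)={3,4,5,6,7,8}: U {3,5,7,8}->{3,5}; Z {3,4,5,6}->{3,4,5}; Y {3,4,5,6,7,8}->{6,7,8}
Constraint 2 (U < Z) on D(U)={3,5} D(Z)={3,4,5}: U {3,5}->{3}; Z {3,4,5}->{4,5}
Constraint 3 (U != Y) on D(U)={3} D(Y)={6,7,8}: no change
Constraint 4 (U < Y) on D(U)={3} D(Y)={6,7,8}: no change
So after all 4 constraints: D(Z) = {4,5}

Answer: {4,5}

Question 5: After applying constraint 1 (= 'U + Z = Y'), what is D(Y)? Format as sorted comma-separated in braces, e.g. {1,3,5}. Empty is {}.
Answer: {6,7,8}

Derivation:
Constraint 1 (U + Z = Y) on D(U)={3,5,7,8} D(Z)={3,4,5,6} D(Y)={3,4,5,6,7,8}: U {3,5,7,8}->{3,5}; Z {3,4,5,6}->{3,4,5}; Y {3,4,5,6,7,8}->{6,7,8}
So after constraint 1: D(Y) = {6,7,8}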